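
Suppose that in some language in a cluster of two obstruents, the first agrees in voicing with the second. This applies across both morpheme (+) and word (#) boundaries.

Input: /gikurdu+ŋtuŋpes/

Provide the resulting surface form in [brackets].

no segment meets the rule's conditions; no change.

[gikurdu+ŋtuŋpes]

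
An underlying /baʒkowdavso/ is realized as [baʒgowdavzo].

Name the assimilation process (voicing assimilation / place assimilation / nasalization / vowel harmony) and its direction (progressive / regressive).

voicing assimilation, progressive

/k/→[g] /s/→[z].
Each target copies a feature from the preceding segment, so the direction is progressive.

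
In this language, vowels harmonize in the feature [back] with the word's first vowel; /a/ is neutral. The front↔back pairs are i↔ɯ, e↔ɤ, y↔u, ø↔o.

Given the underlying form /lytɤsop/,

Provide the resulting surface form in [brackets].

[lytesøp]

/ɤ/ harmonizes with /y/ ([-back]) → [e]
/o/ harmonizes with /y/ ([-back]) → [ø]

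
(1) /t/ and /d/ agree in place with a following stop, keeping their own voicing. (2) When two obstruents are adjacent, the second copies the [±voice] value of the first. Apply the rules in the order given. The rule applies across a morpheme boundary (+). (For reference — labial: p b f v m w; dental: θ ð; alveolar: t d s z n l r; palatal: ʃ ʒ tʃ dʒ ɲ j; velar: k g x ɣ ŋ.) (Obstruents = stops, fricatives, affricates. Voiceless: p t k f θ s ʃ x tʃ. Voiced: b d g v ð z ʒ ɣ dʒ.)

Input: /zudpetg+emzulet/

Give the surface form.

[zubbekk+emzulet]

Rule 1: /d/ before /p/ (labial) → [b]
Rule 1: /t/ before /g/ (velar) → [k]
After rule 1: zubpekg+emzulet
Rule 2: /p/ after /b/ (voiced) → [b]
Rule 2: /g/ after /k/ (voiceless) → [k]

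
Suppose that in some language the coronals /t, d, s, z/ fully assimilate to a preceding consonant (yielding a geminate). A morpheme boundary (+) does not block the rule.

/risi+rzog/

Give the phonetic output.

/z/ after /r/ → [r] (total assimilation)

[risi+rrog]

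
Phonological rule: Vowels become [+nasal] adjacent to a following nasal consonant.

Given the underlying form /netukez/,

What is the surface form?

[netukez]

no segment meets the rule's conditions; no change.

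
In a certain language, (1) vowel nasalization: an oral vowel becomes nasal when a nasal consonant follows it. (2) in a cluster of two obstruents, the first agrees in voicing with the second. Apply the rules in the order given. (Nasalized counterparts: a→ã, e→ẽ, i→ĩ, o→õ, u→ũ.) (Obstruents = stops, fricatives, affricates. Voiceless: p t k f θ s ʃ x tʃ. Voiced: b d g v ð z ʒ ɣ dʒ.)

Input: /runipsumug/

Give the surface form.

Rule 1: /u/ before nasal /n/ → [ũ]
Rule 1: /u/ before nasal /m/ → [ũ]
After rule 1: rũnipsũmug
Rule 2: no segment meets the rule's conditions; no change.

[rũnipsũmug]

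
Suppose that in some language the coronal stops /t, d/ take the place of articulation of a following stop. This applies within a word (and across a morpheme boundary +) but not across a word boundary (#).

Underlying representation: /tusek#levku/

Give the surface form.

no segment meets the rule's conditions; no change.

[tusek#levku]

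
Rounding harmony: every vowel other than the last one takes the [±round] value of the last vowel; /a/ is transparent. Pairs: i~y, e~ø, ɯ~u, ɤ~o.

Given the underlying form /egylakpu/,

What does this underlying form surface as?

/e/ harmonizes with /u/ ([+round]) → [ø]

[øgylakpu]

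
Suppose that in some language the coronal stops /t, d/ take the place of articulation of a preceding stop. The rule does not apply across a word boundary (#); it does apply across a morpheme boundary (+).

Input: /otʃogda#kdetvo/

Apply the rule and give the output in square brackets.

[otʃogga#kgetvo]

/d/ after /g/ (velar) → [g]
/d/ after /k/ (velar) → [g]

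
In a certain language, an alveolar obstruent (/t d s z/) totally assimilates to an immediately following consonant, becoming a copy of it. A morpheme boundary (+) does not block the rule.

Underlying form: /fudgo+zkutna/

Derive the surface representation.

[fuggo+kkunna]

/d/ before /g/ → [g] (total assimilation)
/z/ before /k/ → [k] (total assimilation)
/t/ before /n/ → [n] (total assimilation)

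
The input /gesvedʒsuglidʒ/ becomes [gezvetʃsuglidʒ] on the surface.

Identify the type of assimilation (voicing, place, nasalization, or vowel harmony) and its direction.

/s/→[z] /dʒ/→[tʃ].
Each target copies a feature from the following segment, so the direction is regressive.

voicing assimilation, regressive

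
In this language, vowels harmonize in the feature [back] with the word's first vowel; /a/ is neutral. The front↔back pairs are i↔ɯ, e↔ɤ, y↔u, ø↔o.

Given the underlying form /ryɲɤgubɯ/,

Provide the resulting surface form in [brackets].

/ɤ/ harmonizes with /y/ ([-back]) → [e]
/u/ harmonizes with /y/ ([-back]) → [y]
/ɯ/ harmonizes with /y/ ([-back]) → [i]

[ryɲegybi]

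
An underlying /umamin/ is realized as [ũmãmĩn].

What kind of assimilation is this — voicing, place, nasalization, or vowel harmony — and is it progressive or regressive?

nasalization, regressive

/u/→[ũ] /a/→[ã] /i/→[ĩ].
Each target copies a feature from the following segment, so the direction is regressive.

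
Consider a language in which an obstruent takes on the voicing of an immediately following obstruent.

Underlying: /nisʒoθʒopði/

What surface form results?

/s/ before /ʒ/ (voiced) → [z]
/θ/ before /ʒ/ (voiced) → [ð]
/p/ before /ð/ (voiced) → [b]

[nizʒoðʒobði]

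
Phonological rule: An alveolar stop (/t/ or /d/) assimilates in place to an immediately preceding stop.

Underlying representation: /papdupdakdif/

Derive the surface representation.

/d/ after /p/ (labial) → [b]
/d/ after /p/ (labial) → [b]
/d/ after /k/ (velar) → [g]

[papbupbakgif]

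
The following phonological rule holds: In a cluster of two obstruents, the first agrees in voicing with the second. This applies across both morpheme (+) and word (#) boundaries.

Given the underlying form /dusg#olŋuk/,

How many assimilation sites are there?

1

/s/ before /g/ (voiced) → [z]
1 segment changes.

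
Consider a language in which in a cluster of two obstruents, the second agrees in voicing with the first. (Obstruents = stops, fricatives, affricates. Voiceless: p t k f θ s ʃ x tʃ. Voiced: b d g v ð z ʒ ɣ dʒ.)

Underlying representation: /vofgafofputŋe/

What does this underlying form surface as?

[vofkafofputŋe]

/g/ after /f/ (voiceless) → [k]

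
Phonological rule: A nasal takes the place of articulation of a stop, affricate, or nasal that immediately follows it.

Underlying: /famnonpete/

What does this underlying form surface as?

/m/ before /n/ (alveolar) → [n]
/n/ before /p/ (labial) → [m]

[fannompete]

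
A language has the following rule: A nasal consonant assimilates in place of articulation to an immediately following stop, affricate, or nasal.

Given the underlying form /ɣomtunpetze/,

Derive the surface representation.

[ɣontumpetze]

/m/ before /t/ (alveolar) → [n]
/n/ before /p/ (labial) → [m]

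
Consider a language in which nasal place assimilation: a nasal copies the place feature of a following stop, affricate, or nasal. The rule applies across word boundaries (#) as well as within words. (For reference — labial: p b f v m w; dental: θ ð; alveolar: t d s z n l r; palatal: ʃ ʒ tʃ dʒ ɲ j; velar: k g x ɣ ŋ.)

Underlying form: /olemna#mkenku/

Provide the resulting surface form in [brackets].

[olenna#ŋkeŋku]

/m/ before /n/ (alveolar) → [n]
/m/ before /k/ (velar) → [ŋ]
/n/ before /k/ (velar) → [ŋ]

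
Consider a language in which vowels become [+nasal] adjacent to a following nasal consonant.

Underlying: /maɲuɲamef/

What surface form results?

/a/ before nasal /ɲ/ → [ã]
/u/ before nasal /ɲ/ → [ũ]
/a/ before nasal /m/ → [ã]

[mãɲũɲãmef]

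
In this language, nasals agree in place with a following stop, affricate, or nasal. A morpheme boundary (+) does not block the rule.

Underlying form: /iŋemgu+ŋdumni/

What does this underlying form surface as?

[iŋeŋgu+ndunni]

/m/ before /g/ (velar) → [ŋ]
/ŋ/ before /d/ (alveolar) → [n]
/m/ before /n/ (alveolar) → [n]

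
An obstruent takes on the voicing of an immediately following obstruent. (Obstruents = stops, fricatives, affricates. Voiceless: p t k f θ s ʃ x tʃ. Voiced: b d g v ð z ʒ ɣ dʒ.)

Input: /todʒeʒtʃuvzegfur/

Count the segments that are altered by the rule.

2

/ʒ/ before /tʃ/ (voiceless) → [ʃ]
/g/ before /f/ (voiceless) → [k]
2 segments change.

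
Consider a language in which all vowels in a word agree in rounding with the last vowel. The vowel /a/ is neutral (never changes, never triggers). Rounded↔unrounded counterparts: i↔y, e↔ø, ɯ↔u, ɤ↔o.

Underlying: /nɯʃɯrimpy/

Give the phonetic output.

[nuʃurympy]

/ɯ/ harmonizes with /y/ ([+round]) → [u]
/ɯ/ harmonizes with /y/ ([+round]) → [u]
/i/ harmonizes with /y/ ([+round]) → [y]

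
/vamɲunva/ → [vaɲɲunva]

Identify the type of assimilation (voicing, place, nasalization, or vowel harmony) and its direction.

place assimilation, regressive

/m/→[ɲ].
Each target copies a feature from the following segment, so the direction is regressive.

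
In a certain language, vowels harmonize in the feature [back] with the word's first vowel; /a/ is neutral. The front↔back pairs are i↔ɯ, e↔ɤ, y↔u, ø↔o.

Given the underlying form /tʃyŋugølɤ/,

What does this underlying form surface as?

[tʃyŋygøle]

/u/ harmonizes with /y/ ([-back]) → [y]
/ɤ/ harmonizes with /y/ ([-back]) → [e]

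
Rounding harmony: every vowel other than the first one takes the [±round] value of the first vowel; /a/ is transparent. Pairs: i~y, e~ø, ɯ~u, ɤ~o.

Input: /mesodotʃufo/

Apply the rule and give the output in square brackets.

/o/ harmonizes with /e/ ([-round]) → [ɤ]
/o/ harmonizes with /e/ ([-round]) → [ɤ]
/u/ harmonizes with /e/ ([-round]) → [ɯ]
/o/ harmonizes with /e/ ([-round]) → [ɤ]

[mesɤdɤtʃɯfɤ]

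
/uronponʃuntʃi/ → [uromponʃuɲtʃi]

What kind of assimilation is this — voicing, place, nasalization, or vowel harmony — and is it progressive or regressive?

/n/→[m] /n/→[ɲ].
Each target copies a feature from the following segment, so the direction is regressive.

place assimilation, regressive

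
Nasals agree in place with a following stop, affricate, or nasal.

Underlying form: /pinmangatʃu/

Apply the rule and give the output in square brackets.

[pimmaŋgatʃu]

/n/ before /m/ (labial) → [m]
/n/ before /g/ (velar) → [ŋ]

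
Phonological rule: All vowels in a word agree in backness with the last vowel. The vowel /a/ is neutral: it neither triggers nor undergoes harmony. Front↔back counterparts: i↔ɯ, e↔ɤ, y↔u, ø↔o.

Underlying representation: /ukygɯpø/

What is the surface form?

[ykygipø]

/u/ harmonizes with /ø/ ([-back]) → [y]
/ɯ/ harmonizes with /ø/ ([-back]) → [i]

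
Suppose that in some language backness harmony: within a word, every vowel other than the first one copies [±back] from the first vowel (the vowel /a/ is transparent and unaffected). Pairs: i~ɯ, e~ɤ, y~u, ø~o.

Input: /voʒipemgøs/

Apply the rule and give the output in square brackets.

[voʒɯpɤmgos]

/i/ harmonizes with /o/ ([+back]) → [ɯ]
/e/ harmonizes with /o/ ([+back]) → [ɤ]
/ø/ harmonizes with /o/ ([+back]) → [o]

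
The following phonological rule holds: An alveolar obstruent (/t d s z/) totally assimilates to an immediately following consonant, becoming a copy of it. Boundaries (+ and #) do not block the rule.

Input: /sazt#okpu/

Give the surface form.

[satt#okpu]

/z/ before /t/ → [t] (total assimilation)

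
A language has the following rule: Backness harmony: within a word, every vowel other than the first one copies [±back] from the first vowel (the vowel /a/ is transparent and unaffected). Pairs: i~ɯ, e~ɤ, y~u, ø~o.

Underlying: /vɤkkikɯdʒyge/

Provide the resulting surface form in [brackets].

/i/ harmonizes with /ɤ/ ([+back]) → [ɯ]
/y/ harmonizes with /ɤ/ ([+back]) → [u]
/e/ harmonizes with /ɤ/ ([+back]) → [ɤ]

[vɤkkɯkɯdʒugɤ]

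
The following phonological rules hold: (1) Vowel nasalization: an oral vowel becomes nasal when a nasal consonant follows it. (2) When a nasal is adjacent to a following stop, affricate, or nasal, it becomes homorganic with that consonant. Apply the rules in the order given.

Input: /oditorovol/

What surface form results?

Rule 1: no segment meets the rule's conditions; no change.
After rule 1: oditorovol
Rule 2: no segment meets the rule's conditions; no change.

[oditorovol]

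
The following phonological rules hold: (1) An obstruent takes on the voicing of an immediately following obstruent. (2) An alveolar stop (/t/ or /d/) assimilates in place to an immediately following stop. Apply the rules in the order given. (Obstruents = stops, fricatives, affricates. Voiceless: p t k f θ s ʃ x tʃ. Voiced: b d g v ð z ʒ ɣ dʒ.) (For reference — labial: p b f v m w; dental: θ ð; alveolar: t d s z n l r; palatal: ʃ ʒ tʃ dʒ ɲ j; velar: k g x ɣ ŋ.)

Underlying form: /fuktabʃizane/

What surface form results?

Rule 1: /b/ before /ʃ/ (voiceless) → [p]
After rule 1: fuktapʃizane
Rule 2: no segment meets the rule's conditions; no change.

[fuktapʃizane]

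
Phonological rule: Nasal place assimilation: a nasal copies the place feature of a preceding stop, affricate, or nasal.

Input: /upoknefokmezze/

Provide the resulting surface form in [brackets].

[upokŋefokŋezze]

/n/ after /k/ (velar) → [ŋ]
/m/ after /k/ (velar) → [ŋ]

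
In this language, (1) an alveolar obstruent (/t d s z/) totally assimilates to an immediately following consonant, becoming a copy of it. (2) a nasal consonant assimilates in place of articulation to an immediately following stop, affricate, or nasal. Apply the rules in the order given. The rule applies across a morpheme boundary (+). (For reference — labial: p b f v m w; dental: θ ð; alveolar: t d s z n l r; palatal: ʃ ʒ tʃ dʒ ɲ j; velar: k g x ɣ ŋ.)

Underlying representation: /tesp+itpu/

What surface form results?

Rule 1: /s/ before /p/ → [p] (total assimilation)
Rule 1: /t/ before /p/ → [p] (total assimilation)
After rule 1: tepp+ippu
Rule 2: no segment meets the rule's conditions; no change.

[tepp+ippu]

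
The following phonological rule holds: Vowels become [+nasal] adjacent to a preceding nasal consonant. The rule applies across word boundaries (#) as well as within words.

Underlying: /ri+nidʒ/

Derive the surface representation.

[ri+nĩdʒ]

/i/ after nasal /n/ → [ĩ]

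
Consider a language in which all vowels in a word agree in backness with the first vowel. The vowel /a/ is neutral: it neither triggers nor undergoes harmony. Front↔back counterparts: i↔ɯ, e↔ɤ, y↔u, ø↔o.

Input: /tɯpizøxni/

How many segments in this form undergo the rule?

3

/i/ harmonizes with /ɯ/ ([+back]) → [ɯ]
/ø/ harmonizes with /ɯ/ ([+back]) → [o]
/i/ harmonizes with /ɯ/ ([+back]) → [ɯ]
3 segments change.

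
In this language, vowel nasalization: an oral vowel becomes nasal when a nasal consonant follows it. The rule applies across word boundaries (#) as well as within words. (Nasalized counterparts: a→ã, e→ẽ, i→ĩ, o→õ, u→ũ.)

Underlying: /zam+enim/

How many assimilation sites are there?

/a/ before nasal /m/ → [ã]
/e/ before nasal /n/ → [ẽ]
/i/ before nasal /m/ → [ĩ]
3 segments change.

3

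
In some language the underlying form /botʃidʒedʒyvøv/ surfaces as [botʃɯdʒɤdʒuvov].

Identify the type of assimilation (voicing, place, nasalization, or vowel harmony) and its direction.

vowel harmony, progressive

/i/→[ɯ] /e/→[ɤ] /y/→[u] /ø/→[o].
Vowels agree with the first vowel, so the harmony is progressive.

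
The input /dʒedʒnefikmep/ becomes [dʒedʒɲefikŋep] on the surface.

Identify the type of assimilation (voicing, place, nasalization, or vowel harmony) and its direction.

place assimilation, progressive

/n/→[ɲ] /m/→[ŋ].
Each target copies a feature from the preceding segment, so the direction is progressive.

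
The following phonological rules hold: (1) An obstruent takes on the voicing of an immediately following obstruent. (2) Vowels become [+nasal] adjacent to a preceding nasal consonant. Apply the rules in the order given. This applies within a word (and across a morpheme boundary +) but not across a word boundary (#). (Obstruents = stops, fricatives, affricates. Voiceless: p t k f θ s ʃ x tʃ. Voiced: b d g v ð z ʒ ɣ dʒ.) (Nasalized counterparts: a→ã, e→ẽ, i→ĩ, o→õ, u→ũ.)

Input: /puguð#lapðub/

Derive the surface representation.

Rule 1: /p/ before /ð/ (voiced) → [b]
After rule 1: puguð#labðub
Rule 2: no segment meets the rule's conditions; no change.

[puguð#labðub]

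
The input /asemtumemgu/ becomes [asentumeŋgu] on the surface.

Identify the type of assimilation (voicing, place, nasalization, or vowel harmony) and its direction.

place assimilation, regressive

/m/→[n] /m/→[ŋ].
Each target copies a feature from the following segment, so the direction is regressive.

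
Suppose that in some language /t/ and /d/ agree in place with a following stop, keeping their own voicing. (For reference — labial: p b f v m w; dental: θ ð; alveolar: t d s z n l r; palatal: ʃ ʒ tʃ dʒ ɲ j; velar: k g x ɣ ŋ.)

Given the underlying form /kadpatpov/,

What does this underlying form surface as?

/d/ before /p/ (labial) → [b]
/t/ before /p/ (labial) → [p]

[kabpappov]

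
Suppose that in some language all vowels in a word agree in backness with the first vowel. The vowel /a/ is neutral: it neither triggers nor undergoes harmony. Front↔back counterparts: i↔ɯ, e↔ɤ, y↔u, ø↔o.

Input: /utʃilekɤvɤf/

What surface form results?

[utʃɯlɤkɤvɤf]

/i/ harmonizes with /u/ ([+back]) → [ɯ]
/e/ harmonizes with /u/ ([+back]) → [ɤ]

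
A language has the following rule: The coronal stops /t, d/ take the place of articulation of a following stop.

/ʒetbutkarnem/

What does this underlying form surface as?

/t/ before /b/ (labial) → [p]
/t/ before /k/ (velar) → [k]

[ʒepbukkarnem]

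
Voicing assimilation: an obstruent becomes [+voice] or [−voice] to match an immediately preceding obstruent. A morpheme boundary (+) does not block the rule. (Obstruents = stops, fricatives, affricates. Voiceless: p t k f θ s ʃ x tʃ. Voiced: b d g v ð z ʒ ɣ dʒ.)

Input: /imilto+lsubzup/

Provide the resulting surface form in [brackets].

[imilto+lsubzup]

no segment meets the rule's conditions; no change.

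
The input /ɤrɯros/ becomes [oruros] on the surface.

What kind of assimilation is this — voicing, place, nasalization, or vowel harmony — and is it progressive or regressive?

/ɤ/→[o] /ɯ/→[u].
Vowels agree with the last vowel, so the harmony is regressive.

vowel harmony, regressive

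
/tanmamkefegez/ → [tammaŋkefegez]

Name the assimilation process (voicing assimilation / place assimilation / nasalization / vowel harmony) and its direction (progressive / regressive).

place assimilation, regressive

/n/→[m] /m/→[ŋ].
Each target copies a feature from the following segment, so the direction is regressive.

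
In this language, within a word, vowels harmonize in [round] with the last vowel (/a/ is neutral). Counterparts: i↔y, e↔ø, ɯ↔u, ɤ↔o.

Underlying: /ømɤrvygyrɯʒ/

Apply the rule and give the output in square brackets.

/ø/ harmonizes with /ɯ/ ([-round]) → [e]
/y/ harmonizes with /ɯ/ ([-round]) → [i]
/y/ harmonizes with /ɯ/ ([-round]) → [i]

[emɤrvigirɯʒ]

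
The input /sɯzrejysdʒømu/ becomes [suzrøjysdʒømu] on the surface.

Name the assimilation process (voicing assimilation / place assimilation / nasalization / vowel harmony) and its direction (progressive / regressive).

vowel harmony, regressive

/ɯ/→[u] /e/→[ø].
Vowels agree with the last vowel, so the harmony is regressive.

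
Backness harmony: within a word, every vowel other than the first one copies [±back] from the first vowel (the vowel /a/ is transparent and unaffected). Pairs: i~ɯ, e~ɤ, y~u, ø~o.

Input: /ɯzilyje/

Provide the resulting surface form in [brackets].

[ɯzɯlujɤ]

/i/ harmonizes with /ɯ/ ([+back]) → [ɯ]
/y/ harmonizes with /ɯ/ ([+back]) → [u]
/e/ harmonizes with /ɯ/ ([+back]) → [ɤ]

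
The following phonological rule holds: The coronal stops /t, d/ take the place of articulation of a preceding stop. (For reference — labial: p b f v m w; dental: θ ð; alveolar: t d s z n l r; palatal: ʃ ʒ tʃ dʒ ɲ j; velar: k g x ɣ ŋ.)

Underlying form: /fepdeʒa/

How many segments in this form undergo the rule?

1

/d/ after /p/ (labial) → [b]
1 segment changes.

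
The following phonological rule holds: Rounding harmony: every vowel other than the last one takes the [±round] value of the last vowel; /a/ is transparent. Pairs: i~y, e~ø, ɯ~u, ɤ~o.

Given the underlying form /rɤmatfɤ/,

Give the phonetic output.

no segment meets the rule's conditions; no change.

[rɤmatfɤ]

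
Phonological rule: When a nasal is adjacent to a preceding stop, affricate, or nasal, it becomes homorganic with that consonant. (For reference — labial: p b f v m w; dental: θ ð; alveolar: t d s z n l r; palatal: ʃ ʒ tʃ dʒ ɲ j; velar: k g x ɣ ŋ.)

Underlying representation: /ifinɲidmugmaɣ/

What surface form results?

/ɲ/ after /n/ (alveolar) → [n]
/m/ after /d/ (alveolar) → [n]
/m/ after /g/ (velar) → [ŋ]

[ifinnidnugŋaɣ]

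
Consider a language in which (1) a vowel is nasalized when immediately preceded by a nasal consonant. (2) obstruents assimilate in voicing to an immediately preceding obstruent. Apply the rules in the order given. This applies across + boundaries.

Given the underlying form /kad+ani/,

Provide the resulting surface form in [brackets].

Rule 1: /i/ after nasal /n/ → [ĩ]
After rule 1: kad+anĩ
Rule 2: no segment meets the rule's conditions; no change.

[kad+anĩ]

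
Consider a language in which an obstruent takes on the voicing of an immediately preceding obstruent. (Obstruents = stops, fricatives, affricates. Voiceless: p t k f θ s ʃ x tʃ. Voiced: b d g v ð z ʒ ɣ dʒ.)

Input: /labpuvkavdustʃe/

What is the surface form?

/p/ after /b/ (voiced) → [b]
/k/ after /v/ (voiced) → [g]

[labbuvgavdustʃe]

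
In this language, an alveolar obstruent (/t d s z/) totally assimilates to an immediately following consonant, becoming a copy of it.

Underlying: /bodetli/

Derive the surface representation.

/t/ before /l/ → [l] (total assimilation)

[bodelli]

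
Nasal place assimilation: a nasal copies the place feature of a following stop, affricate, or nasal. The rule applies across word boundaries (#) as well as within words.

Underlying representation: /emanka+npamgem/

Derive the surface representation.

[emaŋka+mpaŋgem]

/n/ before /k/ (velar) → [ŋ]
/n/ before /p/ (labial) → [m]
/m/ before /g/ (velar) → [ŋ]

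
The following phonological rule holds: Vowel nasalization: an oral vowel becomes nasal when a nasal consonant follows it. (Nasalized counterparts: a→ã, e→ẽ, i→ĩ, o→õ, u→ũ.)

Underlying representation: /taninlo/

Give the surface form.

[tãnĩnlo]

/a/ before nasal /n/ → [ã]
/i/ before nasal /n/ → [ĩ]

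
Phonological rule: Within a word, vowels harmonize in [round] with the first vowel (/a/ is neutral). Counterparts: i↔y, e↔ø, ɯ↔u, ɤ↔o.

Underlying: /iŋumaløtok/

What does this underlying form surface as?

[iŋɯmaletɤk]

/u/ harmonizes with /i/ ([-round]) → [ɯ]
/ø/ harmonizes with /i/ ([-round]) → [e]
/o/ harmonizes with /i/ ([-round]) → [ɤ]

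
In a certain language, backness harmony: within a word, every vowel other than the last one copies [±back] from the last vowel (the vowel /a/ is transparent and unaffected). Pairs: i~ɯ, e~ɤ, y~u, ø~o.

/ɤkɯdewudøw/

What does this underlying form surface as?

/ɤ/ harmonizes with /ø/ ([-back]) → [e]
/ɯ/ harmonizes with /ø/ ([-back]) → [i]
/u/ harmonizes with /ø/ ([-back]) → [y]

[ekidewydøw]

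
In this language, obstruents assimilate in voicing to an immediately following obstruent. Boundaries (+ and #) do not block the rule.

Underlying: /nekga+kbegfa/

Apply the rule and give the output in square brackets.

[negga+gbekfa]

/k/ before /g/ (voiced) → [g]
/k/ before /b/ (voiced) → [g]
/g/ before /f/ (voiceless) → [k]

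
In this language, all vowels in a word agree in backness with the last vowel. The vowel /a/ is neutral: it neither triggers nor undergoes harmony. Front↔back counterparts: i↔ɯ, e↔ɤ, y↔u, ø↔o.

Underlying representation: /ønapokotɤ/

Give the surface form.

/ø/ harmonizes with /ɤ/ ([+back]) → [o]

[onapokotɤ]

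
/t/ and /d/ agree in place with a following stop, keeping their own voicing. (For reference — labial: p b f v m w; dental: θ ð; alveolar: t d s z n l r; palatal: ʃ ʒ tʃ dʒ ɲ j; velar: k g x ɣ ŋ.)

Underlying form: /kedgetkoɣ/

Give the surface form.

[keggekkoɣ]

/d/ before /g/ (velar) → [g]
/t/ before /k/ (velar) → [k]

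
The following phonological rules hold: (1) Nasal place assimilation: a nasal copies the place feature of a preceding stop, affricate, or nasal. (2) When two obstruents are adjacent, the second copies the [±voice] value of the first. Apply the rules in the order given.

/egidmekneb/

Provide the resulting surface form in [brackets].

[egidnekŋeb]

Rule 1: /m/ after /d/ (alveolar) → [n]
Rule 1: /n/ after /k/ (velar) → [ŋ]
After rule 1: egidnekŋeb
Rule 2: no segment meets the rule's conditions; no change.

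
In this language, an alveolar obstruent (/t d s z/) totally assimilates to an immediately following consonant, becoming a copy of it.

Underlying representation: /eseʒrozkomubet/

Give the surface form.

/z/ before /k/ → [k] (total assimilation)

[eseʒrokkomubet]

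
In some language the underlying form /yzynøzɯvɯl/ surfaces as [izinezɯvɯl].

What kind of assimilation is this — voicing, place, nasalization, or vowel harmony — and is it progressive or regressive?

/y/→[i] /y/→[i] /ø/→[e].
Vowels agree with the last vowel, so the harmony is regressive.

vowel harmony, regressive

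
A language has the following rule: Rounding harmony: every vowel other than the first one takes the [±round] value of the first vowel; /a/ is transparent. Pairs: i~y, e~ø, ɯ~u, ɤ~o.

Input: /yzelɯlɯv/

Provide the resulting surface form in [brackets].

[yzøluluv]

/e/ harmonizes with /y/ ([+round]) → [ø]
/ɯ/ harmonizes with /y/ ([+round]) → [u]
/ɯ/ harmonizes with /y/ ([+round]) → [u]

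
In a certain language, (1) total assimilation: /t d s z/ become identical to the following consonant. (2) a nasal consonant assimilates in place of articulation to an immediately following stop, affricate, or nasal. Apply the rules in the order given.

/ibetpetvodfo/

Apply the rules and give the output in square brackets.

[ibeppevvoffo]

Rule 1: /t/ before /p/ → [p] (total assimilation)
Rule 1: /t/ before /v/ → [v] (total assimilation)
Rule 1: /d/ before /f/ → [f] (total assimilation)
After rule 1: ibeppevvoffo
Rule 2: no segment meets the rule's conditions; no change.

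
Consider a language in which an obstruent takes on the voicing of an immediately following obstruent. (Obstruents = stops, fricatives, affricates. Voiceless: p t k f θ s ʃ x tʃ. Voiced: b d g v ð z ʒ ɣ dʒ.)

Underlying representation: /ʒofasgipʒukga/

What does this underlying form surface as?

/s/ before /g/ (voiced) → [z]
/p/ before /ʒ/ (voiced) → [b]
/k/ before /g/ (voiced) → [g]

[ʒofazgibʒugga]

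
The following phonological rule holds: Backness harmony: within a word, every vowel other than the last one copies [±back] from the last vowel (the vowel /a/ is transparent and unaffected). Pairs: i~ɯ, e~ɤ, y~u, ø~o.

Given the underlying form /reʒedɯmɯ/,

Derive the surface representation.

[rɤʒɤdɯmɯ]

/e/ harmonizes with /ɯ/ ([+back]) → [ɤ]
/e/ harmonizes with /ɯ/ ([+back]) → [ɤ]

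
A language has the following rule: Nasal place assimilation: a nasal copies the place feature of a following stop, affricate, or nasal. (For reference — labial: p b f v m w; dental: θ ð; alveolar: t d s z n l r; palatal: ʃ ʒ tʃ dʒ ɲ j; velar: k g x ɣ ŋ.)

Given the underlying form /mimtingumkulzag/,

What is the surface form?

[mintiŋguŋkulzag]

/m/ before /t/ (alveolar) → [n]
/n/ before /g/ (velar) → [ŋ]
/m/ before /k/ (velar) → [ŋ]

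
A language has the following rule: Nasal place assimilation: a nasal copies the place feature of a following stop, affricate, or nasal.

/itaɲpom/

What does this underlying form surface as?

/ɲ/ before /p/ (labial) → [m]

[itampom]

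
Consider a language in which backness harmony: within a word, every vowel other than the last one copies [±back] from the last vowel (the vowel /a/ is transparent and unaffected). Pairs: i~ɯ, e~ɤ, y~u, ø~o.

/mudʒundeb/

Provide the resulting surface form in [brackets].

/u/ harmonizes with /e/ ([-back]) → [y]
/u/ harmonizes with /e/ ([-back]) → [y]

[mydʒyndeb]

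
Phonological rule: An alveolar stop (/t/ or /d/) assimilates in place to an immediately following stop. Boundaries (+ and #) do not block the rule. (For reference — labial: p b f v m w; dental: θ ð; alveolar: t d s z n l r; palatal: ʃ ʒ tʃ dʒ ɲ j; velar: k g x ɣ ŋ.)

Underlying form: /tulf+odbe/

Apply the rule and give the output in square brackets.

/d/ before /b/ (labial) → [b]

[tulf+obbe]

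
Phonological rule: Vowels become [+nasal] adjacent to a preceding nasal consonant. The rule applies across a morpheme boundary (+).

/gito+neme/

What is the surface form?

[gito+nẽmẽ]

/e/ after nasal /n/ → [ẽ]
/e/ after nasal /m/ → [ẽ]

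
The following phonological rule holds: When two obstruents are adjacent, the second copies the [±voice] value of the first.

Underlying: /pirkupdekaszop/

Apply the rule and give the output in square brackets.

/d/ after /p/ (voiceless) → [t]
/z/ after /s/ (voiceless) → [s]

[pirkuptekassop]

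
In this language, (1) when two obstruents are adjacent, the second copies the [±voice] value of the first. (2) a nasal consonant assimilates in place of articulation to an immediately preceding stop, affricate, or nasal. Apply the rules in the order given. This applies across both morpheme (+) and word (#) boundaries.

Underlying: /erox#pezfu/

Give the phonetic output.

[erox#pezvu]

Rule 1: /f/ after /z/ (voiced) → [v]
After rule 1: erox#pezvu
Rule 2: no segment meets the rule's conditions; no change.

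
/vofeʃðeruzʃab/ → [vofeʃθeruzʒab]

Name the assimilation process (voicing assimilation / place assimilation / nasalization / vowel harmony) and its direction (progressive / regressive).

/ð/→[θ] /ʃ/→[ʒ].
Each target copies a feature from the preceding segment, so the direction is progressive.

voicing assimilation, progressive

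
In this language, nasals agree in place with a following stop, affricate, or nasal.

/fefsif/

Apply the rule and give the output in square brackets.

[fefsif]

no segment meets the rule's conditions; no change.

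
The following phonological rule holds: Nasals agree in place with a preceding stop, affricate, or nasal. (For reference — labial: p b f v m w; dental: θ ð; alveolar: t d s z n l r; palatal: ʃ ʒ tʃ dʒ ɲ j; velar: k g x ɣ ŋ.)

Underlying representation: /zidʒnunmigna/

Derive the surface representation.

/n/ after /dʒ/ (palatal) → [ɲ]
/m/ after /n/ (alveolar) → [n]
/n/ after /g/ (velar) → [ŋ]

[zidʒɲunnigŋa]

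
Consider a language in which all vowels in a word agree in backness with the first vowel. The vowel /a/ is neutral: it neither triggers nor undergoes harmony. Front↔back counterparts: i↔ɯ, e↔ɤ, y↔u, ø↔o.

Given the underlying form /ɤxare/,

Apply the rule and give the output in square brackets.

[ɤxarɤ]

/e/ harmonizes with /ɤ/ ([+back]) → [ɤ]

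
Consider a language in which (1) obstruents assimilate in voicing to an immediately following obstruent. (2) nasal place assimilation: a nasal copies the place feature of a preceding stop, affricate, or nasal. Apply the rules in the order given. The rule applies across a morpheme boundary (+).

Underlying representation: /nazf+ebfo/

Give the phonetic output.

[nasf+epfo]

Rule 1: /z/ before /f/ (voiceless) → [s]
Rule 1: /b/ before /f/ (voiceless) → [p]
After rule 1: nasf+epfo
Rule 2: no segment meets the rule's conditions; no change.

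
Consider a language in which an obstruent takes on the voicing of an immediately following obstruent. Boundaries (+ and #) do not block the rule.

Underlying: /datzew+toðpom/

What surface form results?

[dadzew+toθpom]

/t/ before /z/ (voiced) → [d]
/ð/ before /p/ (voiceless) → [θ]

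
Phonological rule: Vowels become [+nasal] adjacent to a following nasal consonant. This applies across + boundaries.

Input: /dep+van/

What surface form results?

/a/ before nasal /n/ → [ã]

[dep+vãn]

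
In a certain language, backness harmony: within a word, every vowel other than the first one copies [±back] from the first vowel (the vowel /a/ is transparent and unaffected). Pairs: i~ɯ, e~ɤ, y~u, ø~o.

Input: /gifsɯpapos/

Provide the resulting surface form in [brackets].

[gifsipapøs]

/ɯ/ harmonizes with /i/ ([-back]) → [i]
/o/ harmonizes with /i/ ([-back]) → [ø]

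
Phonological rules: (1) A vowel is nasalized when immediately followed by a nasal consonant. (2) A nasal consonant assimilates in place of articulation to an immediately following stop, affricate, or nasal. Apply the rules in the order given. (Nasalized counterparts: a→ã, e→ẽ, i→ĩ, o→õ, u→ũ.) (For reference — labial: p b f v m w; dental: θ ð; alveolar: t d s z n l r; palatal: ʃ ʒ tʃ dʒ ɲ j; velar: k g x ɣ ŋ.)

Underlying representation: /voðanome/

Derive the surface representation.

[voðãnõme]

Rule 1: /a/ before nasal /n/ → [ã]
Rule 1: /o/ before nasal /m/ → [õ]
After rule 1: voðãnõme
Rule 2: no segment meets the rule's conditions; no change.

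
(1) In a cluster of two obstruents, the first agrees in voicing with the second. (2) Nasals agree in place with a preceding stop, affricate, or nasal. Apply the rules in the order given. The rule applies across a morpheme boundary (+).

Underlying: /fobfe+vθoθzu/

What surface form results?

Rule 1: /b/ before /f/ (voiceless) → [p]
Rule 1: /v/ before /θ/ (voiceless) → [f]
Rule 1: /θ/ before /z/ (voiced) → [ð]
After rule 1: fopfe+fθoðzu
Rule 2: no segment meets the rule's conditions; no change.

[fopfe+fθoðzu]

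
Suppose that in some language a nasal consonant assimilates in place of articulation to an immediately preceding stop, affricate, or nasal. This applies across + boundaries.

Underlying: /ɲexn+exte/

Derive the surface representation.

no segment meets the rule's conditions; no change.

[ɲexn+exte]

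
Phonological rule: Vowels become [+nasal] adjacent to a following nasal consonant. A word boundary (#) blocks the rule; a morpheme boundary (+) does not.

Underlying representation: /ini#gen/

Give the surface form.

/i/ before nasal /n/ → [ĩ]
/e/ before nasal /n/ → [ẽ]

[ĩni#gẽn]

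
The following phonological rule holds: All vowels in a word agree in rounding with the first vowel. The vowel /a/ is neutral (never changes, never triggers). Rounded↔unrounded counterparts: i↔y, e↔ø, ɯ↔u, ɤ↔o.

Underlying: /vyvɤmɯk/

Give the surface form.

[vyvomuk]

/ɤ/ harmonizes with /y/ ([+round]) → [o]
/ɯ/ harmonizes with /y/ ([+round]) → [u]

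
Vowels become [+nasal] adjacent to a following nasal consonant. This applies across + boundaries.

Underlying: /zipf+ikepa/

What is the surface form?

[zipf+ikepa]

no segment meets the rule's conditions; no change.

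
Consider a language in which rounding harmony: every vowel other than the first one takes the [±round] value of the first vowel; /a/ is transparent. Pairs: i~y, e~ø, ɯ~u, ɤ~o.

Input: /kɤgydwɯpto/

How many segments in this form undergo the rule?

2

/y/ harmonizes with /ɤ/ ([-round]) → [i]
/o/ harmonizes with /ɤ/ ([-round]) → [ɤ]
2 segments change.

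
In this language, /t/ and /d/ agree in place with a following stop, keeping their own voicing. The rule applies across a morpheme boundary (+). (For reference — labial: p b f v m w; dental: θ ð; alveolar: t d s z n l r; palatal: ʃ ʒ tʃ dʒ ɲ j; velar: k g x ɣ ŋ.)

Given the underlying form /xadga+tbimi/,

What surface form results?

/d/ before /g/ (velar) → [g]
/t/ before /b/ (labial) → [p]

[xagga+pbimi]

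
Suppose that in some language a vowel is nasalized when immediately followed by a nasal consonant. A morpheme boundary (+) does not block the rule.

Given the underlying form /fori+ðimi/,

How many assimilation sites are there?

/i/ before nasal /m/ → [ĩ]
1 segment changes.

1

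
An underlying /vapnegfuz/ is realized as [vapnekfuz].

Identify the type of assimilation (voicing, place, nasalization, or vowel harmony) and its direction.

/g/→[k].
Each target copies a feature from the following segment, so the direction is regressive.

voicing assimilation, regressive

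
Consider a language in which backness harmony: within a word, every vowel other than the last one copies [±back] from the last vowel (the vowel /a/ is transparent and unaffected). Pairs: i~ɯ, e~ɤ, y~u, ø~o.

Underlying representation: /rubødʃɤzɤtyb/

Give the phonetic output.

[rybødʃezetyb]

/u/ harmonizes with /y/ ([-back]) → [y]
/ɤ/ harmonizes with /y/ ([-back]) → [e]
/ɤ/ harmonizes with /y/ ([-back]) → [e]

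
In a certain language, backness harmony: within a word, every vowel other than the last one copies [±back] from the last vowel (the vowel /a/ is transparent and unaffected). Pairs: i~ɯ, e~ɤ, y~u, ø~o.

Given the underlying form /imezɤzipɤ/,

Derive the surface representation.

[ɯmɤzɤzɯpɤ]

/i/ harmonizes with /ɤ/ ([+back]) → [ɯ]
/e/ harmonizes with /ɤ/ ([+back]) → [ɤ]
/i/ harmonizes with /ɤ/ ([+back]) → [ɯ]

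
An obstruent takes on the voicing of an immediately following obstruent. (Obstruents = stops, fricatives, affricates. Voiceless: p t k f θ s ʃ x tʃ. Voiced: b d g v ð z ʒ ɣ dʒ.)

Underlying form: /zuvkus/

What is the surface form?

/v/ before /k/ (voiceless) → [f]

[zufkus]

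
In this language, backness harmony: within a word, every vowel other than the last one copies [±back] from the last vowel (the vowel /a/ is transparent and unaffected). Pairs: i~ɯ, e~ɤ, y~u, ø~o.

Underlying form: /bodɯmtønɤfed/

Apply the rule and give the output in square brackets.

/o/ harmonizes with /e/ ([-back]) → [ø]
/ɯ/ harmonizes with /e/ ([-back]) → [i]
/ɤ/ harmonizes with /e/ ([-back]) → [e]

[bødimtønefed]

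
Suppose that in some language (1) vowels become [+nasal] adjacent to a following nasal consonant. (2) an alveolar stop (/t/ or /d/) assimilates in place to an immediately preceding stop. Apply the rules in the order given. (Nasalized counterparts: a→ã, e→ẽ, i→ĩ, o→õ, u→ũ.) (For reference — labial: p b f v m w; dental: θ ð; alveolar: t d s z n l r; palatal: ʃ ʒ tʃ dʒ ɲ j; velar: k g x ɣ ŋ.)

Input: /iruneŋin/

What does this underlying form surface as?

Rule 1: /u/ before nasal /n/ → [ũ]
Rule 1: /e/ before nasal /ŋ/ → [ẽ]
Rule 1: /i/ before nasal /n/ → [ĩ]
After rule 1: irũnẽŋĩn
Rule 2: no segment meets the rule's conditions; no change.

[irũnẽŋĩn]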